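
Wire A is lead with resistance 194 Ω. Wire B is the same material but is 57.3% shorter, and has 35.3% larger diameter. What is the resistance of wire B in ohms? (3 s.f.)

45.3 Ω

R ∝ L/d², so R_B/R_A = (1 − 57.3/100) × (1 + 35.3/100)⁻²
= 0.427 × 0.5463 = 0.2333
R_B = 0.2333 × 194 = 45.3 Ω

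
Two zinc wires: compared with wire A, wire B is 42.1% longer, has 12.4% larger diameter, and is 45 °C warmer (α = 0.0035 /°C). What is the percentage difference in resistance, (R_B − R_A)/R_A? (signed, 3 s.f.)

30.2%

R ∝ ρL/d² with ρ ∝ (1+αΔT), so R_B/R_A = (1 + 42.1/100) × (1 + 12.4/100)⁻² × (1 + 0.0035×45)
= 1.421 × 0.7915 × 1.157 = 1.302
(R_B − R_A)/R_A = 1.302 − 1 = 30.2%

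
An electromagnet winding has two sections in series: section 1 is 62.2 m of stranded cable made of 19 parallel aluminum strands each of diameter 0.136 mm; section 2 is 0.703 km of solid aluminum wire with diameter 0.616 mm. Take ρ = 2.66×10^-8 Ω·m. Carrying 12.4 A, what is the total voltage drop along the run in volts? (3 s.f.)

852 V

Section 1: A_strand = π(6.8000e-05)² = 1.453e-08 m²; R₁ = ρL/(N·A_s) = (2.66×10^-8)(62.2)/(19×1.453e-08) = 5.994 Ω
Section 2: A = π(d/2)² = π(3.0800e-04 m)² = 2.980e-07 m²
R₂ = (2.66×10^-8)(703)/(2.980e-07) = 62.75 Ω
R = R₁ + R₂ = 68.74 Ω
V = IR = 12.4 × 68.74 = 852 V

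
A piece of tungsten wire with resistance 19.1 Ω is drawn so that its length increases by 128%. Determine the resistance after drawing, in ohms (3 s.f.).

99.3 Ω

k = 1 + 128/100 = 2.28; volume constant ⇒ A' = A/k, so R' = k²R.
R' = 5.198 × 19.1 = 99.3 Ω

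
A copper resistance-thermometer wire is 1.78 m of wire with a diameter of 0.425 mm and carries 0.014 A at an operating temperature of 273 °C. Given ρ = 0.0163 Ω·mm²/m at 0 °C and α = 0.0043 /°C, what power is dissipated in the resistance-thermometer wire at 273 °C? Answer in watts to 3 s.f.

8.71×10^-5 W

ρ = 0.0163 Ω·mm²/m = 1.63×10^-8 Ω·m
A = π(d/2)² = π(2.1250e-04 m)² = 1.419e-07 m²
R₍0₎ = ρL/A = (1.63×10^-8)(1.78)/(1.419e-07) = 0.2045 Ω
R₍273₎ = R₍0₎(1 + αΔT) = 0.2045 × (1 + 0.0043×273) = 0.4446 Ω
P = I²R = (0.014)² × 0.4446 = 8.71×10^-5 W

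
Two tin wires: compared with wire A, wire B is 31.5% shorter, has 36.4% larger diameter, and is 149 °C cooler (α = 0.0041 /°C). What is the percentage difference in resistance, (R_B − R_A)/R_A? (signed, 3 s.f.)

R ∝ ρL/d² with ρ ∝ (1+αΔT), so R_B/R_A = (1 − 31.5/100) × (1 + 36.4/100)⁻² × (1 − 0.0041×149)
= 0.685 × 0.5375 × 0.3891 = 0.1433
(R_B − R_A)/R_A = 0.1433 − 1 = -85.7%

-85.7%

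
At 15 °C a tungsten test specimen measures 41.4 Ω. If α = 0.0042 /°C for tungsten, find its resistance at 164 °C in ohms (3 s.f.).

67.3 Ω

ΔT = 164 − 15 = 149 °C
R = R₀(1 + αΔT) = 41.4 × (1 + 0.0042×149) = 41.4 × 1.626 = 67.3 Ω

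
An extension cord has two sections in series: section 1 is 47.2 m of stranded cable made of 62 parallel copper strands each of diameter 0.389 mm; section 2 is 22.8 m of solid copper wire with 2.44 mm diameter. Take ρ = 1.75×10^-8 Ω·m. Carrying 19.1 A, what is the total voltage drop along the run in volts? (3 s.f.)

3.77 V

Section 1: A_strand = π(1.9450e-04)² = 1.188e-07 m²; R₁ = ρL/(N·A_s) = (1.75×10^-8)(47.2)/(62×1.188e-07) = 0.1121 Ω
Section 2: A = π(d/2)² = π(1.2200e-03 m)² = 4.676e-06 m²
R₂ = (1.75×10^-8)(22.8)/(4.676e-06) = 0.08533 Ω
R = R₁ + R₂ = 0.1974 Ω
V = IR = 19.1 × 0.1974 = 3.77 V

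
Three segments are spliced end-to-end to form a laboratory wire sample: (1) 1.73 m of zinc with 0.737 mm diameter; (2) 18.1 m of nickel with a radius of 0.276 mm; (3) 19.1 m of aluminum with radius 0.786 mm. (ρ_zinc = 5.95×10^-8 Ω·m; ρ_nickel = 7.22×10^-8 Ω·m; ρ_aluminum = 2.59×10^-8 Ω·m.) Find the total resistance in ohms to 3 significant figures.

5.96 Ω

Seg 1: A = π(d/2)² = π(3.6850e-04 m)² = 4.266e-07 m²
R_1 = (5.95×10^-8)(1.73)/(4.266e-07) = 0.2413 Ω
Seg 2: A = πr² = π(2.7600e-04 m)² = 2.393e-07 m²
R_2 = (7.22×10^-8)(18.1)/(2.393e-07) = 5.461 Ω
Seg 3: A = πr² = π(7.8600e-04 m)² = 1.941e-06 m²
R_3 = (2.59×10^-8)(19.1)/(1.941e-06) = 0.2549 Ω
R_total = R_1 + R_2 + R_3 = 5.96 Ω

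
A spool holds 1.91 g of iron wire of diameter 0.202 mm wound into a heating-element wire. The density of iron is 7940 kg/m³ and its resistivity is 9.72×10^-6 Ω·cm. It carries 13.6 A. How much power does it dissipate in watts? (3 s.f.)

ρ = 9.72×10^-6 Ω·cm = 9.72×10^-8 Ω·m
A = π(d/2)² = π(1.0100e-04 m)² = 3.2047e-08 m²
L = m/(density·A) = 0.00191/(7940×3.2047e-08) = 7.506 m
R = ρL/A = (9.72×10^-8)(7.506)/(3.2047e-08) = 22.77 Ω
P = I²R = (13.6)² × 22.77 = 4210 W

4210 W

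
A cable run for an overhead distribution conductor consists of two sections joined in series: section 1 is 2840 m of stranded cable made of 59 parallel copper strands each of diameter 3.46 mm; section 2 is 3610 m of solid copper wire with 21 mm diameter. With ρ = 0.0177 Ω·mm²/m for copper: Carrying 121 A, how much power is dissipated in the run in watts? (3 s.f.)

4030 W

ρ = 0.0177 Ω·mm²/m = 1.77×10^-8 Ω·m
Section 1: A_strand = π(1.7300e-03)² = 9.402e-06 m²; R₁ = ρL/(N·A_s) = (1.77×10^-8)(2840)/(59×9.402e-06) = 0.09061 Ω
Section 2: A = π(d/2)² = π(1.0500e-02 m)² = 3.464e-04 m²
R₂ = (1.77×10^-8)(3610)/(3.464e-04) = 0.1845 Ω
R = R₁ + R₂ = 0.2751 Ω
P = I²R = (121)² × 0.2751 = 4030 W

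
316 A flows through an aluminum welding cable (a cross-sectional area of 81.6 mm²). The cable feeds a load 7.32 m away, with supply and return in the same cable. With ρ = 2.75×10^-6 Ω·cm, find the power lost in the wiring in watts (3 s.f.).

ρ = 2.75×10^-6 Ω·cm = 2.75×10^-8 Ω·m
A = 81.6 mm² = 8.160e-05 m²
Total conductor length (both ways) L = 2 × 7.32 = 14.64 m
R = ρL/A = (2.75×10^-8)(14.64)/(8.160e-05) = 0.004934 Ω
P = I²R = (316)² × 0.004934 = 493 W

493 W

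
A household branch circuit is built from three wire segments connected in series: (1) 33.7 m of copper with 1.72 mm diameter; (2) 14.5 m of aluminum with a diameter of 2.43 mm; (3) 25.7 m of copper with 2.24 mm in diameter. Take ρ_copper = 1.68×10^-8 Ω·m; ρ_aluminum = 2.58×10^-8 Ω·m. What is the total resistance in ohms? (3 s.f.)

0.434 Ω

Seg 1: A = π(d/2)² = π(8.6000e-04 m)² = 2.324e-06 m²
R_1 = (1.68×10^-8)(33.7)/(2.324e-06) = 0.2437 Ω
Seg 2: A = π(d/2)² = π(1.2150e-03 m)² = 4.638e-06 m²
R_2 = (2.58×10^-8)(14.5)/(4.638e-06) = 0.08067 Ω
Seg 3: A = π(d/2)² = π(1.1200e-03 m)² = 3.941e-06 m²
R_3 = (1.68×10^-8)(25.7)/(3.941e-06) = 0.1096 Ω
R_total = R_1 + R_2 + R_3 = 0.434 Ω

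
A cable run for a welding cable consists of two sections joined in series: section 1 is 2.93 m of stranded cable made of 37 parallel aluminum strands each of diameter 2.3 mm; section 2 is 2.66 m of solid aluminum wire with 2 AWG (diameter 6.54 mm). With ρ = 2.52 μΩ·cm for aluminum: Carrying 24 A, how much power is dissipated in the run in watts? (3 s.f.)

ρ = 2.52 μΩ·cm = 2.52×10^-8 Ω·m
Section 1: A_strand = π(1.1500e-03)² = 4.155e-06 m²; R₁ = ρL/(N·A_s) = (2.52×10^-8)(2.93)/(37×4.155e-06) = 4.803×10^-4 Ω
Section 2: A = π(6.54/2 mm)² = π(3.2700e-03 m)² = 3.359e-05 m²
R₂ = (2.52×10^-8)(2.66)/(3.359e-05) = 0.001995 Ω
R = R₁ + R₂ = 0.002476 Ω
P = I²R = (24)² × 0.002476 = 1.43 W

1.43 W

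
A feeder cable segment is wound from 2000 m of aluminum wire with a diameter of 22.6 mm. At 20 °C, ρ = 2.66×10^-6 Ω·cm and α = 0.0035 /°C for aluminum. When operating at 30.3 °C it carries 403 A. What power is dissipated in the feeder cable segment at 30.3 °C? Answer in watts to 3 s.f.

ρ = 2.66×10^-6 Ω·cm = 2.66×10^-8 Ω·m
A = π(d/2)² = π(1.1300e-02 m)² = 4.011e-04 m²
R₍20₎ = ρL/A = (2.66×10^-8)(2000)/(4.011e-04) = 0.1326 Ω
R₍30.3₎ = R₍20₎(1 + αΔT) = 0.1326 × (1 + 0.0035×10.3) = 0.1374 Ω
P = I²R = (403)² × 0.1374 = 22300 W

22300 W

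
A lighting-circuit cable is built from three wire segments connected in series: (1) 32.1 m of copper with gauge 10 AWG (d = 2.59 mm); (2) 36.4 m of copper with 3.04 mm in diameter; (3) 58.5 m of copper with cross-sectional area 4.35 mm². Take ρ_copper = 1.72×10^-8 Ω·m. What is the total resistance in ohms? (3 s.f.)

Seg 1: A = π(2.59/2 mm)² = π(1.2950e-03 m)² = 5.269e-06 m²
R_1 = (1.72×10^-8)(32.1)/(5.269e-06) = 0.1048 Ω
Seg 2: A = π(d/2)² = π(1.5200e-03 m)² = 7.258e-06 m²
R_2 = (1.72×10^-8)(36.4)/(7.258e-06) = 0.08626 Ω
Seg 3: A = 4.35 mm² = 4.350e-06 m²
R_3 = (1.72×10^-8)(58.5)/(4.350e-06) = 0.2313 Ω
R_total = R_1 + R_2 + R_3 = 0.422 Ω

0.422 Ω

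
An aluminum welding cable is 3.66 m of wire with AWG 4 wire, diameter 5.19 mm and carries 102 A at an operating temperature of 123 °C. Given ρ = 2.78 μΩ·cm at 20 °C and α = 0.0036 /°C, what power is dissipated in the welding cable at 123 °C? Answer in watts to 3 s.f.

68.6 W

ρ = 2.78 μΩ·cm = 2.78×10^-8 Ω·m
A = π(5.19/2 mm)² = π(2.5950e-03 m)² = 2.116e-05 m²
R₍20₎ = ρL/A = (2.78×10^-8)(3.66)/(2.116e-05) = 0.00481 Ω
R₍123₎ = R₍20₎(1 + αΔT) = 0.00481 × (1 + 0.0036×103) = 0.006593 Ω
P = I²R = (102)² × 0.006593 = 68.6 W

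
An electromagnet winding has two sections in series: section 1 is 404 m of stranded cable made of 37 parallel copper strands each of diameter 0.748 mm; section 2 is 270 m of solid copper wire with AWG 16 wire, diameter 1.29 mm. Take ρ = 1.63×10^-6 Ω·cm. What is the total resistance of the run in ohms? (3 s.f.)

ρ = 1.63×10^-6 Ω·cm = 1.63×10^-8 Ω·m
Section 1: A_strand = π(3.7400e-04)² = 4.394e-07 m²; R₁ = ρL/(N·A_s) = (1.63×10^-8)(404)/(37×4.394e-07) = 0.405 Ω
Section 2: A = π(1.29/2 mm)² = π(6.4500e-04 m)² = 1.307e-06 m²
R₂ = (1.63×10^-8)(270)/(1.307e-06) = 3.367 Ω
R = R₁ + R₂ = 3.77 Ω

3.77 Ω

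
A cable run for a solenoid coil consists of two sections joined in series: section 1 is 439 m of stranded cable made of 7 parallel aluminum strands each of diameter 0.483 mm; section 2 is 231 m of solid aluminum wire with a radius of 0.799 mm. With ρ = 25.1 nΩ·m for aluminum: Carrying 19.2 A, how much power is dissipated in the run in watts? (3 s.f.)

4230 W

ρ = 25.1 nΩ·m = 2.51×10^-8 Ω·m
Section 1: A_strand = π(2.4150e-04)² = 1.832e-07 m²; R₁ = ρL/(N·A_s) = (2.51×10^-8)(439)/(7×1.832e-07) = 8.591 Ω
Section 2: A = πr² = π(7.9900e-04 m)² = 2.006e-06 m²
R₂ = (2.51×10^-8)(231)/(2.006e-06) = 2.891 Ω
R = R₁ + R₂ = 11.48 Ω
P = I²R = (19.2)² × 11.48 = 4230 W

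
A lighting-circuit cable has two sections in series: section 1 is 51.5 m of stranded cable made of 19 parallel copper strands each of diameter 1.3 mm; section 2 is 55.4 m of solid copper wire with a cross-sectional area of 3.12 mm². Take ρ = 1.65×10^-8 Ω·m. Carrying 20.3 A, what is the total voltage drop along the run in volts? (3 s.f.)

6.63 V

Section 1: A_strand = π(6.5000e-04)² = 1.327e-06 m²; R₁ = ρL/(N·A_s) = (1.65×10^-8)(51.5)/(19×1.327e-06) = 0.03369 Ω
Section 2: A = 3.12 mm² = 3.120e-06 m²
R₂ = (1.65×10^-8)(55.4)/(3.120e-06) = 0.293 Ω
R = R₁ + R₂ = 0.3267 Ω
V = IR = 20.3 × 0.3267 = 6.63 V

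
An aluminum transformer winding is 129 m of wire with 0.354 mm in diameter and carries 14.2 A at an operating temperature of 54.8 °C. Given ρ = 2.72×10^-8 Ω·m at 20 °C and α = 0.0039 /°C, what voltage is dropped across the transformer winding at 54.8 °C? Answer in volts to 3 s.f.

A = π(d/2)² = π(1.7700e-04 m)² = 9.842e-08 m²
R₍20₎ = ρL/A = (2.72×10^-8)(129)/(9.842e-08) = 35.65 Ω
R₍54.8₎ = R₍20₎(1 + αΔT) = 35.65 × (1 + 0.0039×34.8) = 40.49 Ω
V = IR = 14.2 × 40.49 = 575 V

575 V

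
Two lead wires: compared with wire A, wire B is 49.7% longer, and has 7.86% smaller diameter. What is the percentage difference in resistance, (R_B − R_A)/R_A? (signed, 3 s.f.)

R ∝ L/d², so R_B/R_A = (1 + 49.7/100) × (1 − 7.86/100)⁻²
= 1.497 × 1.178 = 1.763
(R_B − R_A)/R_A = 1.763 − 1 = 76.3%

76.3%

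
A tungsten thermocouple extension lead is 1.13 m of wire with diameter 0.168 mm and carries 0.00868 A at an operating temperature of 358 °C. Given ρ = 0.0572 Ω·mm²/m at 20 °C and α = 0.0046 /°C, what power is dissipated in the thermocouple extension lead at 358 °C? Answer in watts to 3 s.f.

ρ = 0.0572 Ω·mm²/m = 5.72×10^-8 Ω·m
A = π(d/2)² = π(8.4000e-05 m)² = 2.217e-08 m²
R₍20₎ = ρL/A = (5.72×10^-8)(1.13)/(2.217e-08) = 2.916 Ω
R₍358₎ = R₍20₎(1 + αΔT) = 2.916 × (1 + 0.0046×338) = 7.449 Ω
P = I²R = (0.00868)² × 7.449 = 5.61×10^-4 W

5.61×10^-4 W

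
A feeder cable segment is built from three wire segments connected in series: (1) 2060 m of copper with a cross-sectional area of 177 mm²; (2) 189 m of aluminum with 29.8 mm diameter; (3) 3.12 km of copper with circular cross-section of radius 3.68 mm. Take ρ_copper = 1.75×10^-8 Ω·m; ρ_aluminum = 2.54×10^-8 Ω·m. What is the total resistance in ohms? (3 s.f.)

Seg 1: A = 177 mm² = 1.770e-04 m²
R_1 = (1.75×10^-8)(2060)/(1.770e-04) = 0.2037 Ω
Seg 2: A = π(d/2)² = π(1.4900e-02 m)² = 6.975e-04 m²
R_2 = (2.54×10^-8)(189)/(6.975e-04) = 0.006883 Ω
Seg 3: A = πr² = π(3.6800e-03 m)² = 4.254e-05 m²
R_3 = (1.75×10^-8)(3120)/(4.254e-05) = 1.283 Ω
R_total = R_1 + R_2 + R_3 = 1.49 Ω

1.49 Ω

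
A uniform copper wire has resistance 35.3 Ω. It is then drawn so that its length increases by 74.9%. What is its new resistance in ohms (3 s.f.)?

k = 1 + 74.9/100 = 1.749; volume constant ⇒ A' = A/k, so R' = k²R.
R' = 3.059 × 35.3 = 108 Ω

108 Ω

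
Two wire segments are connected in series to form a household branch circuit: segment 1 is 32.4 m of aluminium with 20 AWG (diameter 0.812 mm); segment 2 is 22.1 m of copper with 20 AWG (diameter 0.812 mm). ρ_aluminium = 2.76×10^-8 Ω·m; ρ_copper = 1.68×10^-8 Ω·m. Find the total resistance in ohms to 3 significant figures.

2.44 Ω

Segment 1: A = π(0.812/2 mm)² = π(4.0600e-04 m)² = 5.178e-07 m²
R₁ = ρL/A = (2.76×10^-8)(32.4)/(5.178e-07) = 1.727 Ω
R₂ = (1.68×10^-8)(22.1)/(5.178e-07) = 0.717 Ω
R = R₁ + R₂ = 2.44 Ω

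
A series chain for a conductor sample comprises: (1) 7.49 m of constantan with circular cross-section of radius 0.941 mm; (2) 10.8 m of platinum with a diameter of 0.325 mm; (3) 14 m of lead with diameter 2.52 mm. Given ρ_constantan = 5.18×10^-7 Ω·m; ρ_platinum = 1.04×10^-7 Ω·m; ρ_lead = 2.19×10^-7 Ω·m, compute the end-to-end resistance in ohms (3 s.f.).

15.5 Ω

Seg 1: A = πr² = π(9.4100e-04 m)² = 2.782e-06 m²
R_1 = (5.18×10^-7)(7.49)/(2.782e-06) = 1.395 Ω
Seg 2: A = π(d/2)² = π(1.6250e-04 m)² = 8.296e-08 m²
R_2 = (1.04×10^-7)(10.8)/(8.296e-08) = 13.54 Ω
Seg 3: A = π(d/2)² = π(1.2600e-03 m)² = 4.988e-06 m²
R_3 = (2.19×10^-7)(14)/(4.988e-06) = 0.6147 Ω
R_total = R_1 + R_2 + R_3 = 15.5 Ω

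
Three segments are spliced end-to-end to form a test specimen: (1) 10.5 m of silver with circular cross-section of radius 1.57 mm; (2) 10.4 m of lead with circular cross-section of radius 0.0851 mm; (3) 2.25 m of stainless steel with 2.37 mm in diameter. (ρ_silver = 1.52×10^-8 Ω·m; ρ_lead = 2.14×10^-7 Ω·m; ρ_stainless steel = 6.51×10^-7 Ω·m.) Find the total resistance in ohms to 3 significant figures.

98.2 Ω

Seg 1: A = πr² = π(1.5700e-03 m)² = 7.744e-06 m²
R_1 = (1.52×10^-8)(10.5)/(7.744e-06) = 0.02061 Ω
Seg 2: A = πr² = π(8.5100e-05 m)² = 2.275e-08 m²
R_2 = (2.14×10^-7)(10.4)/(2.275e-08) = 97.82 Ω
Seg 3: A = π(d/2)² = π(1.1850e-03 m)² = 4.412e-06 m²
R_3 = (6.51×10^-7)(2.25)/(4.412e-06) = 0.332 Ω
R_total = R_1 + R_2 + R_3 = 98.2 Ω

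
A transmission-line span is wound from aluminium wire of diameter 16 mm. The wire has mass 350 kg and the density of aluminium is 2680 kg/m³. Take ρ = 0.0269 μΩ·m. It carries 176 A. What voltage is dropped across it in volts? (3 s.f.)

15.3 V

ρ = 0.0269 μΩ·m = 2.69×10^-8 Ω·m
A = π(d/2)² = π(8.0000e-03 m)² = 2.0106e-04 m²
L = m/(density·A) = 350/(2680×2.0106e-04) = 649.5 m
R = ρL/A = (2.69×10^-8)(649.5)/(2.0106e-04) = 0.0869 Ω
V = IR = 176 × 0.0869 = 15.3 V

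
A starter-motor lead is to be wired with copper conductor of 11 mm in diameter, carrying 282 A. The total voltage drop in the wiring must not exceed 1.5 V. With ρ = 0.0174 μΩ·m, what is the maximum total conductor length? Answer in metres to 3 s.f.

ρ = 0.0174 μΩ·m = 1.74×10^-8 Ω·m
A = π(d/2)² = π(5.5000e-03 m)² = 9.503e-05 m²
L_max = V_max·A/(1·ρI) = (1.5)(9.503e-05)/(1.74×10^-8×282) = 29.1 m

29.1 m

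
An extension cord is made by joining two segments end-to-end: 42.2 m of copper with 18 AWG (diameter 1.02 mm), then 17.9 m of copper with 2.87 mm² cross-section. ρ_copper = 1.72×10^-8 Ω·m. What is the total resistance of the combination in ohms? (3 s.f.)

0.996 Ω

Segment 1: A = π(1.02/2 mm)² = π(5.1000e-04 m)² = 8.171e-07 m²
R₁ = ρL/A = (1.72×10^-8)(42.2)/(8.171e-07) = 0.8883 Ω
Segment 2: A = 2.87 mm² = 2.870e-06 m²
R₂ = (1.72×10^-8)(17.9)/(2.870e-06) = 0.1073 Ω
R = R₁ + R₂ = 0.996 Ω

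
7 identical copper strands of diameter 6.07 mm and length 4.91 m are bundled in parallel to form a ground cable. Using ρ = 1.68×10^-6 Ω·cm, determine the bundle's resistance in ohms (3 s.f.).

ρ = 1.68×10^-6 Ω·cm = 1.68×10^-8 Ω·m
A_strand = π(3.0350e-03 m)² = 2.894e-05 m²
R_strand = ρL/A = (1.68×10^-8)(4.91)/(2.894e-05) = 0.002851 Ω
R_total = R_strand/N = 0.002851/7 = 4.07×10^-4 Ω

4.07×10^-4 Ω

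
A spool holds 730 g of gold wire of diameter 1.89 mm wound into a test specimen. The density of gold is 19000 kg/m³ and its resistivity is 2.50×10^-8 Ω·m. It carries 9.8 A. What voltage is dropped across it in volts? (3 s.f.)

A = π(d/2)² = π(9.4500e-04 m)² = 2.8055e-06 m²
L = m/(density·A) = 0.73/(19000×2.8055e-06) = 13.69 m
R = ρL/A = (2.50×10^-8)(13.69)/(2.8055e-06) = 0.122 Ω
V = IR = 9.8 × 0.122 = 1.20 V

1.20 V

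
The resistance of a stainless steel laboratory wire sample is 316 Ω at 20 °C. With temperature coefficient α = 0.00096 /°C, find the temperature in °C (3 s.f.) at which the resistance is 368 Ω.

191 °C

R = R₀(1 + α(T − T₀)) ⇒ T = T₀ + (R/R₀ − 1)/α
T = 20 + (368/316 − 1)/0.00096 = 20 + (0.1646)/0.00096 = 191 °C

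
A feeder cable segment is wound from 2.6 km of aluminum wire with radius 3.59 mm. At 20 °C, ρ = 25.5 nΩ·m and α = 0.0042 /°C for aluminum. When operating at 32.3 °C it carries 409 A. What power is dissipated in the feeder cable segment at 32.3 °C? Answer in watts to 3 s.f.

2.88×10^5 W

ρ = 25.5 nΩ·m = 2.55×10^-8 Ω·m
A = πr² = π(3.5900e-03 m)² = 4.049e-05 m²
R₍20₎ = ρL/A = (2.55×10^-8)(2600)/(4.049e-05) = 1.637 Ω
R₍32.3₎ = R₍20₎(1 + αΔT) = 1.637 × (1 + 0.0042×12.3) = 1.722 Ω
P = I²R = (409)² × 1.722 = 2.88×10^5 W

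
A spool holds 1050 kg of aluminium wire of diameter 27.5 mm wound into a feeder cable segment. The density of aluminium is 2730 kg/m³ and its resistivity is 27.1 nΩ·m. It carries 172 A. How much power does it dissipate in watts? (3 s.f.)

ρ = 27.1 nΩ·m = 2.71×10^-8 Ω·m
A = π(d/2)² = π(1.3750e-02 m)² = 5.9396e-04 m²
L = m/(density·A) = 1050/(2730×5.9396e-04) = 647.5 m
R = ρL/A = (2.71×10^-8)(647.5)/(5.9396e-04) = 0.02955 Ω
P = I²R = (172)² × 0.02955 = 874 W

874 W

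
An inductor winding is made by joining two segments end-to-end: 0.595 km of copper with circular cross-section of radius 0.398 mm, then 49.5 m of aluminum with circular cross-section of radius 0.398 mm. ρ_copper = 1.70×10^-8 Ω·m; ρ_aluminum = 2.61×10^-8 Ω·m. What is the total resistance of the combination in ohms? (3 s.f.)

Segment 1: A = πr² = π(3.9800e-04 m)² = 4.976e-07 m²
R₁ = ρL/A = (1.70×10^-8)(595)/(4.976e-07) = 20.33 Ω
R₂ = (2.61×10^-8)(49.5)/(4.976e-07) = 2.596 Ω
R = R₁ + R₂ = 22.9 Ω

22.9 Ω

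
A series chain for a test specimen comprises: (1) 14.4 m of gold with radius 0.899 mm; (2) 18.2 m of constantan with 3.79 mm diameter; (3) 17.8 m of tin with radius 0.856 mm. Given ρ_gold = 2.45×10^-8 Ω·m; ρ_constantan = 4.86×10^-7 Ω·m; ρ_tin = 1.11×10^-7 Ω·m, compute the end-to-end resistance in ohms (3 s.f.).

1.78 Ω

Seg 1: A = πr² = π(8.9900e-04 m)² = 2.539e-06 m²
R_1 = (2.45×10^-8)(14.4)/(2.539e-06) = 0.139 Ω
Seg 2: A = π(d/2)² = π(1.8950e-03 m)² = 1.128e-05 m²
R_2 = (4.86×10^-7)(18.2)/(1.128e-05) = 0.784 Ω
Seg 3: A = πr² = π(8.5600e-04 m)² = 2.302e-06 m²
R_3 = (1.11×10^-7)(17.8)/(2.302e-06) = 0.8583 Ω
R_total = R_1 + R_2 + R_3 = 1.78 Ω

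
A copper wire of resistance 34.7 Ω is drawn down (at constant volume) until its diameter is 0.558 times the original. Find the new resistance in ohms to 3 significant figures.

Volume constant ⇒ L' = L/r² with r = 0.558. R' = ρL'/A' = ρ(L/r²)/(πr²d₀²/4) = R/r⁴.
R' = 10.31 × 34.7 = 358 Ω

358 Ω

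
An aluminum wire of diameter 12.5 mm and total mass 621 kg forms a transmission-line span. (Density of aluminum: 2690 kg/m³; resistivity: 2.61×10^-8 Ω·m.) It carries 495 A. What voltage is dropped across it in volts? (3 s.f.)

A = π(d/2)² = π(6.2500e-03 m)² = 1.2272e-04 m²
L = m/(density·A) = 621/(2690×1.2272e-04) = 1881 m
R = ρL/A = (2.61×10^-8)(1881)/(1.2272e-04) = 0.4001 Ω
V = IR = 495 × 0.4001 = 198 V

198 V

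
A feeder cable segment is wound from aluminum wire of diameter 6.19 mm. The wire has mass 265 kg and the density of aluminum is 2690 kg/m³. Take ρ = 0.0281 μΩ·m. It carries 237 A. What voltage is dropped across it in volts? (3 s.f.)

724 V

ρ = 0.0281 μΩ·m = 2.81×10^-8 Ω·m
A = π(d/2)² = π(3.0950e-03 m)² = 3.0093e-05 m²
L = m/(density·A) = 265/(2690×3.0093e-05) = 3274 m
R = ρL/A = (2.81×10^-8)(3274)/(3.0093e-05) = 3.057 Ω
V = IR = 237 × 3.057 = 724 V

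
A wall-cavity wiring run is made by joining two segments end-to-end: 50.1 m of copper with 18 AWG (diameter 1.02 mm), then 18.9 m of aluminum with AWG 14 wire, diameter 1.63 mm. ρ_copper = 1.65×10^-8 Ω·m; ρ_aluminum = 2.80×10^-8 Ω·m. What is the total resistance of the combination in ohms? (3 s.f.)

Segment 1: A = π(1.02/2 mm)² = π(5.1000e-04 m)² = 8.171e-07 m²
R₁ = ρL/A = (1.65×10^-8)(50.1)/(8.171e-07) = 1.012 Ω
Segment 2: A = π(1.63/2 mm)² = π(8.1500e-04 m)² = 2.087e-06 m²
R₂ = (2.80×10^-8)(18.9)/(2.087e-06) = 0.2536 Ω
R = R₁ + R₂ = 1.27 Ω

1.27 Ω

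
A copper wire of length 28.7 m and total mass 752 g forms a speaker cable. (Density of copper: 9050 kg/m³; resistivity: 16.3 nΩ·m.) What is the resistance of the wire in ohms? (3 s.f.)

ρ = 16.3 nΩ·m = 1.63×10^-8 Ω·m
A = m/(density·L) = 0.752/(9050×28.7) = 2.8953e-06 m²
R = ρL/A = (1.63×10^-8)(28.7)/(2.8953e-06) = 0.162 Ω

0.162 Ω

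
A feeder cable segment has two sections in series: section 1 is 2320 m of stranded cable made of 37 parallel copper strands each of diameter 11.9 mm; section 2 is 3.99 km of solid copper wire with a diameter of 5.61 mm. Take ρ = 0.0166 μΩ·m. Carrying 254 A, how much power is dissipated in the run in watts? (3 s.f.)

ρ = 0.0166 μΩ·m = 1.66×10^-8 Ω·m
Section 1: A_strand = π(5.9500e-03)² = 1.112e-04 m²; R₁ = ρL/(N·A_s) = (1.66×10^-8)(2320)/(37×1.112e-04) = 0.009359 Ω
Section 2: A = π(d/2)² = π(2.8050e-03 m)² = 2.472e-05 m²
R₂ = (1.66×10^-8)(3990)/(2.472e-05) = 2.68 Ω
R = R₁ + R₂ = 2.689 Ω
P = I²R = (254)² × 2.689 = 1.73×10^5 W

1.73×10^5 W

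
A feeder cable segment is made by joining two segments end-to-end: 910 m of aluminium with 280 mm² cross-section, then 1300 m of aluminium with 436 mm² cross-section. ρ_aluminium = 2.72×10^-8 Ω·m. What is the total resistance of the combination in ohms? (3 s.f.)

0.170 Ω

Segment 1: A = 280 mm² = 2.800e-04 m²
R₁ = ρL/A = (2.72×10^-8)(910)/(2.800e-04) = 0.0884 Ω
Segment 2: A = 436 mm² = 4.360e-04 m²
R₂ = (2.72×10^-8)(1300)/(4.360e-04) = 0.0811 Ω
R = R₁ + R₂ = 0.170 Ω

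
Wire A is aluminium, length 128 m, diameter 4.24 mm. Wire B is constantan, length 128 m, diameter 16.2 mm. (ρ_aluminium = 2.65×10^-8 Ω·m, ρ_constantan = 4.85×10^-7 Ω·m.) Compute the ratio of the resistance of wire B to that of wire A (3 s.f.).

1.25

R ∝ ρL/d², so R_B/R_A = (ρ_B/ρ_A) × (d_A/d_B)²
= (4.85×10^-7/2.65×10^-8) × (4.24/16.2)² = 1.25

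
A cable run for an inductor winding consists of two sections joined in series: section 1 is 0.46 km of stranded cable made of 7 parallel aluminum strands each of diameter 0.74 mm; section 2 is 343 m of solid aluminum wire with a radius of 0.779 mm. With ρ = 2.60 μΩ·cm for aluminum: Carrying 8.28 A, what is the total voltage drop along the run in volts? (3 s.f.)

71.6 V

ρ = 2.60 μΩ·cm = 2.60×10^-8 Ω·m
Section 1: A_strand = π(3.7000e-04)² = 4.301e-07 m²; R₁ = ρL/(N·A_s) = (2.60×10^-8)(460)/(7×4.301e-07) = 3.973 Ω
Section 2: A = πr² = π(7.7900e-04 m)² = 1.906e-06 m²
R₂ = (2.60×10^-8)(343)/(1.906e-06) = 4.678 Ω
R = R₁ + R₂ = 8.65 Ω
V = IR = 8.28 × 8.65 = 71.6 V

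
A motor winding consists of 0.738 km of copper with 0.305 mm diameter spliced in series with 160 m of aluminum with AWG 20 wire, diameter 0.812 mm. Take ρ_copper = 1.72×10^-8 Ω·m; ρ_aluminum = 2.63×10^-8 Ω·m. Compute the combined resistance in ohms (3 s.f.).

182 Ω

Segment 1: A = π(d/2)² = π(1.5250e-04 m)² = 7.306e-08 m²
R₁ = ρL/A = (1.72×10^-8)(738)/(7.306e-08) = 173.7 Ω
Segment 2: A = π(0.812/2 mm)² = π(4.0600e-04 m)² = 5.178e-07 m²
R₂ = (2.63×10^-8)(160)/(5.178e-07) = 8.126 Ω
R = R₁ + R₂ = 182 Ω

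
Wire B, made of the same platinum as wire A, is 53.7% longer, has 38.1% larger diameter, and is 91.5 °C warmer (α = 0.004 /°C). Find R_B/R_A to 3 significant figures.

1.10

R ∝ ρL/d² with ρ ∝ (1+αΔT), so R_B/R_A = (1 + 53.7/100) × (1 + 38.1/100)⁻² × (1 + 0.004×91.5)
= 1.537 × 0.5243 × 1.366 = 1.10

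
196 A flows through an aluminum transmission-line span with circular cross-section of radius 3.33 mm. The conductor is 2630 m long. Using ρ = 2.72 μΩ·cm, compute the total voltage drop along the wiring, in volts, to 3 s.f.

ρ = 2.72 μΩ·cm = 2.72×10^-8 Ω·m
A = πr² = π(3.3300e-03 m)² = 3.484e-05 m²
R = ρL/A = (2.72×10^-8)(2630)/(3.484e-05) = 2.053 Ω
V = IR = 196 × 2.053 = 402 V

402 V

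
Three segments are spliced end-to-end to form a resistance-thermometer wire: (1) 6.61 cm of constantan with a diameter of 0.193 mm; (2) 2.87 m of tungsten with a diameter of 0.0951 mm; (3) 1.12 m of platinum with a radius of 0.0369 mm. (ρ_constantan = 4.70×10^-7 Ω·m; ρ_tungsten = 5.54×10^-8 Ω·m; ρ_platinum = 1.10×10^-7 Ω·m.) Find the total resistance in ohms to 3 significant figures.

Seg 1: A = π(d/2)² = π(9.6500e-05 m)² = 2.926e-08 m²
R_1 = (4.70×10^-7)(0.0661)/(2.926e-08) = 1.062 Ω
Seg 2: A = π(d/2)² = π(4.7550e-05 m)² = 7.103e-09 m²
R_2 = (5.54×10^-8)(2.87)/(7.103e-09) = 22.38 Ω
Seg 3: A = πr² = π(3.6900e-05 m)² = 4.278e-09 m²
R_3 = (1.10×10^-7)(1.12)/(4.278e-09) = 28.8 Ω
R_total = R_1 + R_2 + R_3 = 52.2 Ω

52.2 Ω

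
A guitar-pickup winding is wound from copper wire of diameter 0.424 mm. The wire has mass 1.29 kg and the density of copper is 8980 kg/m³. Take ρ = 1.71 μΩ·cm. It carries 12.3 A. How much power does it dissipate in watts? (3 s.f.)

18600 W

ρ = 1.71 μΩ·cm = 1.71×10^-8 Ω·m
A = π(d/2)² = π(2.1200e-04 m)² = 1.4120e-07 m²
L = m/(density·A) = 1.29/(8980×1.4120e-07) = 1017 m
R = ρL/A = (1.71×10^-8)(1017)/(1.4120e-07) = 123.2 Ω
P = I²R = (12.3)² × 123.2 = 18600 W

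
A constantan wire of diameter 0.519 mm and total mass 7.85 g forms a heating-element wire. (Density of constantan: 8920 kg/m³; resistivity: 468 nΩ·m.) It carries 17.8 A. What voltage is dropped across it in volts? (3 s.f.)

ρ = 468 nΩ·m = 4.68×10^-7 Ω·m
A = π(d/2)² = π(2.5950e-04 m)² = 2.1156e-07 m²
L = m/(density·A) = 0.00785/(8920×2.1156e-07) = 4.16 m
R = ρL/A = (4.68×10^-7)(4.16)/(2.1156e-07) = 9.202 Ω
V = IR = 17.8 × 9.202 = 164 V

164 V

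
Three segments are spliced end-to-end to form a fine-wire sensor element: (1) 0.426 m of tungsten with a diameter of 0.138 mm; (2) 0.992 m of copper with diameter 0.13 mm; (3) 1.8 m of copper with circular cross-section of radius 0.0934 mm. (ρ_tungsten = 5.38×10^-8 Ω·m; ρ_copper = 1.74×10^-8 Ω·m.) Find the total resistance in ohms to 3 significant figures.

3.98 Ω

Seg 1: A = π(d/2)² = π(6.9000e-05 m)² = 1.496e-08 m²
R_1 = (5.38×10^-8)(0.426)/(1.496e-08) = 1.532 Ω
Seg 2: A = π(d/2)² = π(6.5000e-05 m)² = 1.327e-08 m²
R_2 = (1.74×10^-8)(0.992)/(1.327e-08) = 1.3 Ω
Seg 3: A = πr² = π(9.3400e-05 m)² = 2.741e-08 m²
R_3 = (1.74×10^-8)(1.8)/(2.741e-08) = 1.143 Ω
R_total = R_1 + R_2 + R_3 = 3.98 Ω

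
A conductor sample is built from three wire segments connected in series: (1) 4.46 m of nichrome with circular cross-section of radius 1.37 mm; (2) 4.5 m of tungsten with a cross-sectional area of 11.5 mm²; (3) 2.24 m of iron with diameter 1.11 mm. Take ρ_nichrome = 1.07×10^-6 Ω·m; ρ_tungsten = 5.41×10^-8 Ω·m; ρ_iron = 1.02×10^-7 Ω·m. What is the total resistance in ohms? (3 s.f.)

Seg 1: A = πr² = π(1.3700e-03 m)² = 5.896e-06 m²
R_1 = (1.07×10^-6)(4.46)/(5.896e-06) = 0.8093 Ω
Seg 2: A = 11.5 mm² = 1.150e-05 m²
R_2 = (5.41×10^-8)(4.5)/(1.150e-05) = 0.02117 Ω
Seg 3: A = π(d/2)² = π(5.5500e-04 m)² = 9.677e-07 m²
R_3 = (1.02×10^-7)(2.24)/(9.677e-07) = 0.2361 Ω
R_total = R_1 + R_2 + R_3 = 1.07 Ω

1.07 Ω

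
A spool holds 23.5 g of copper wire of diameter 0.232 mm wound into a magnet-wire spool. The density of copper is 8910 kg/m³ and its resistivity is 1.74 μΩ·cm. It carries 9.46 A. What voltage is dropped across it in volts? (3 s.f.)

ρ = 1.74 μΩ·cm = 1.74×10^-8 Ω·m
A = π(d/2)² = π(1.1600e-04 m)² = 4.2273e-08 m²
L = m/(density·A) = 0.0235/(8910×4.2273e-08) = 62.39 m
R = ρL/A = (1.74×10^-8)(62.39)/(4.2273e-08) = 25.68 Ω
V = IR = 9.46 × 25.68 = 243 V

243 V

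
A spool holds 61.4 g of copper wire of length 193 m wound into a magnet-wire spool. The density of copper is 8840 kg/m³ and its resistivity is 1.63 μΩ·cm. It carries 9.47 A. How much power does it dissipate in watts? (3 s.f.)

7840 W

ρ = 1.63 μΩ·cm = 1.63×10^-8 Ω·m
A = m/(density·L) = 0.0614/(8840×193) = 3.5988e-08 m²
R = ρL/A = (1.63×10^-8)(193)/(3.5988e-08) = 87.42 Ω
P = I²R = (9.47)² × 87.42 = 7840 W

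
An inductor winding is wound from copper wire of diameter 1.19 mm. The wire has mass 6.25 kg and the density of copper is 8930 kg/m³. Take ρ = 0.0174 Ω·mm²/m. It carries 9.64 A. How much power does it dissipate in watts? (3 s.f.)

915 W

ρ = 0.0174 Ω·mm²/m = 1.74×10^-8 Ω·m
A = π(d/2)² = π(5.9500e-04 m)² = 1.1122e-06 m²
L = m/(density·A) = 6.25/(8930×1.1122e-06) = 629.3 m
R = ρL/A = (1.74×10^-8)(629.3)/(1.1122e-06) = 9.845 Ω
P = I²R = (9.64)² × 9.845 = 915 W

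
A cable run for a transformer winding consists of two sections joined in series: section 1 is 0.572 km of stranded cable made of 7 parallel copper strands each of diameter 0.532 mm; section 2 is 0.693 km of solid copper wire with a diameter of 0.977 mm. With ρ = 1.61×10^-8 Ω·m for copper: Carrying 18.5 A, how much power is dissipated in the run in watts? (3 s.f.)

7120 W

Section 1: A_strand = π(2.6600e-04)² = 2.223e-07 m²; R₁ = ρL/(N·A_s) = (1.61×10^-8)(572)/(7×2.223e-07) = 5.918 Ω
Section 2: A = π(d/2)² = π(4.8850e-04 m)² = 7.497e-07 m²
R₂ = (1.61×10^-8)(693)/(7.497e-07) = 14.88 Ω
R = R₁ + R₂ = 20.8 Ω
P = I²R = (18.5)² × 20.8 = 7120 W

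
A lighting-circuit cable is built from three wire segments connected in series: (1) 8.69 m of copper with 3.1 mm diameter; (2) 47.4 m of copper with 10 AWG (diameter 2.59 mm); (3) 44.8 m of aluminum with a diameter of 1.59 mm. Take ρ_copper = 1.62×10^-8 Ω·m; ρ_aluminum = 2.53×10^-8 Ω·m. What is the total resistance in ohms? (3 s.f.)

Seg 1: A = π(d/2)² = π(1.5500e-03 m)² = 7.548e-06 m²
R_1 = (1.62×10^-8)(8.69)/(7.548e-06) = 0.01865 Ω
Seg 2: A = π(2.59/2 mm)² = π(1.2950e-03 m)² = 5.269e-06 m²
R_2 = (1.62×10^-8)(47.4)/(5.269e-06) = 0.1457 Ω
Seg 3: A = π(d/2)² = π(7.9500e-04 m)² = 1.986e-06 m²
R_3 = (2.53×10^-8)(44.8)/(1.986e-06) = 0.5708 Ω
R_total = R_1 + R_2 + R_3 = 0.735 Ω

0.735 Ω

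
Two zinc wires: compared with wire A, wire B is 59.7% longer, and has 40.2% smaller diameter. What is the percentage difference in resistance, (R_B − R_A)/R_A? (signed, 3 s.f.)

347%

R ∝ L/d², so R_B/R_A = (1 + 59.7/100) × (1 − 40.2/100)⁻²
= 1.597 × 2.796 = 4.466
(R_B − R_A)/R_A = 4.466 − 1 = 347%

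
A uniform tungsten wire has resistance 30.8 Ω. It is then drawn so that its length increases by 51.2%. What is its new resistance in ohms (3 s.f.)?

k = 1 + 51.2/100 = 1.512; volume constant ⇒ A' = A/k, so R' = k²R.
R' = 2.286 × 30.8 = 70.4 Ω

70.4 Ω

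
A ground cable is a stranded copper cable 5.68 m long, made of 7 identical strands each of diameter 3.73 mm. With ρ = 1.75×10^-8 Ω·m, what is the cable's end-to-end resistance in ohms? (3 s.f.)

A_strand = π(1.8650e-03 m)² = 1.093e-05 m²
R_strand = ρL/A = (1.75×10^-8)(5.68)/(1.093e-05) = 0.009097 Ω
R_total = R_strand/N = 0.009097/7 = 0.00130 Ω

0.00130 Ω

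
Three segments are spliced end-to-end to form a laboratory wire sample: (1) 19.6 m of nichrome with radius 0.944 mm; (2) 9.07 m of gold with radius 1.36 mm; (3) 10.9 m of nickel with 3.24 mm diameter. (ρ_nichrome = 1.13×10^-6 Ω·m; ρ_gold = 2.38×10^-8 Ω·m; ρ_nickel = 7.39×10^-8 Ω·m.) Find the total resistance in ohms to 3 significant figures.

Seg 1: A = πr² = π(9.4400e-04 m)² = 2.800e-06 m²
R_1 = (1.13×10^-6)(19.6)/(2.800e-06) = 7.911 Ω
Seg 2: A = πr² = π(1.3600e-03 m)² = 5.811e-06 m²
R_2 = (2.38×10^-8)(9.07)/(5.811e-06) = 0.03715 Ω
Seg 3: A = π(d/2)² = π(1.6200e-03 m)² = 8.245e-06 m²
R_3 = (7.39×10^-8)(10.9)/(8.245e-06) = 0.0977 Ω
R_total = R_1 + R_2 + R_3 = 8.05 Ω

8.05 Ω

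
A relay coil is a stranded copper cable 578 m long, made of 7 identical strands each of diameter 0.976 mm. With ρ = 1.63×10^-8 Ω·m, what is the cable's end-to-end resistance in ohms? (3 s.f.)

1.80 Ω

A_strand = π(4.8800e-04 m)² = 7.482e-07 m²
R_strand = ρL/A = (1.63×10^-8)(578)/(7.482e-07) = 12.59 Ω
R_total = R_strand/N = 12.59/7 = 1.80 Ω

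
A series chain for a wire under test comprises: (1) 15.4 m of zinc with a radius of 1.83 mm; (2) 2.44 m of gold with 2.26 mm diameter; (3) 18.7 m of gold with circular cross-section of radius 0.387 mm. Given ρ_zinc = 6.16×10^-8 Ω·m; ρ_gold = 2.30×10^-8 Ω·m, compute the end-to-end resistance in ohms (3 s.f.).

Seg 1: A = πr² = π(1.8300e-03 m)² = 1.052e-05 m²
R_1 = (6.16×10^-8)(15.4)/(1.052e-05) = 0.09017 Ω
Seg 2: A = π(d/2)² = π(1.1300e-03 m)² = 4.011e-06 m²
R_2 = (2.30×10^-8)(2.44)/(4.011e-06) = 0.01399 Ω
Seg 3: A = πr² = π(3.8700e-04 m)² = 4.705e-07 m²
R_3 = (2.30×10^-8)(18.7)/(4.705e-07) = 0.9141 Ω
R_total = R_1 + R_2 + R_3 = 1.02 Ω

1.02 Ω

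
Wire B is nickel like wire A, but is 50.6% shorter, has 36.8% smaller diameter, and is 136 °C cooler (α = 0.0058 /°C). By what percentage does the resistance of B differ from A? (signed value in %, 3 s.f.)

R ∝ ρL/d² with ρ ∝ (1+αΔT), so R_B/R_A = (1 − 50.6/100) × (1 − 36.8/100)⁻² × (1 − 0.0058×136)
= 0.494 × 2.504 × 0.2112 = 0.2612
(R_B − R_A)/R_A = 0.2612 − 1 = -73.9%

-73.9%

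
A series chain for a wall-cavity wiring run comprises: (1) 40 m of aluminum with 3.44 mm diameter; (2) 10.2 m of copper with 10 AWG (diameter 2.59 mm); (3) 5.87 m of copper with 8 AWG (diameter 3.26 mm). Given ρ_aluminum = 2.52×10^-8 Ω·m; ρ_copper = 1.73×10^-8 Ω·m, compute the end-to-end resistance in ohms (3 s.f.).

0.154 Ω

Seg 1: A = π(d/2)² = π(1.7200e-03 m)² = 9.294e-06 m²
R_1 = (2.52×10^-8)(40)/(9.294e-06) = 0.1085 Ω
Seg 2: A = π(2.59/2 mm)² = π(1.2950e-03 m)² = 5.269e-06 m²
R_2 = (1.73×10^-8)(10.2)/(5.269e-06) = 0.03349 Ω
Seg 3: A = π(3.26/2 mm)² = π(1.6300e-03 m)² = 8.347e-06 m²
R_3 = (1.73×10^-8)(5.87)/(8.347e-06) = 0.01217 Ω
R_total = R_1 + R_2 + R_3 = 0.154 Ω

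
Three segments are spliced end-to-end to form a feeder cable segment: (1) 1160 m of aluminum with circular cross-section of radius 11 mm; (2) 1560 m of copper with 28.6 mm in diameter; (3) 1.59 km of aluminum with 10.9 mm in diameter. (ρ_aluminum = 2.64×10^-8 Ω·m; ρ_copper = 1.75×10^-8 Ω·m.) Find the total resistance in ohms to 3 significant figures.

0.573 Ω

Seg 1: A = πr² = π(1.1000e-02 m)² = 3.801e-04 m²
R_1 = (2.64×10^-8)(1160)/(3.801e-04) = 0.08056 Ω
Seg 2: A = π(d/2)² = π(1.4300e-02 m)² = 6.424e-04 m²
R_2 = (1.75×10^-8)(1560)/(6.424e-04) = 0.0425 Ω
Seg 3: A = π(d/2)² = π(5.4500e-03 m)² = 9.331e-05 m²
R_3 = (2.64×10^-8)(1590)/(9.331e-05) = 0.4498 Ω
R_total = R_1 + R_2 + R_3 = 0.573 Ω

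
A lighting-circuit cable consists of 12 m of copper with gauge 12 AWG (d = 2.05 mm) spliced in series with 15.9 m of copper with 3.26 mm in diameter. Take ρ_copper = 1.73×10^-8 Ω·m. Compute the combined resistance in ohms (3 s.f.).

0.0959 Ω

Segment 1: A = π(2.05/2 mm)² = π(1.0250e-03 m)² = 3.301e-06 m²
R₁ = ρL/A = (1.73×10^-8)(12)/(3.301e-06) = 0.0629 Ω
Segment 2: A = π(d/2)² = π(1.6300e-03 m)² = 8.347e-06 m²
R₂ = (1.73×10^-8)(15.9)/(8.347e-06) = 0.03295 Ω
R = R₁ + R₂ = 0.0959 Ω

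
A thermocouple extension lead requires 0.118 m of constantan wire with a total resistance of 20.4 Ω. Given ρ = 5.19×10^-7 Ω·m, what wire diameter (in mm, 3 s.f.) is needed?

0.0618 mm

A = ρL/R = (5.19×10^-7)(0.118)/(20.4) = 3.002e-09 m²
d = 2√(A/π) = 6.183e-05 m = 0.0618 mm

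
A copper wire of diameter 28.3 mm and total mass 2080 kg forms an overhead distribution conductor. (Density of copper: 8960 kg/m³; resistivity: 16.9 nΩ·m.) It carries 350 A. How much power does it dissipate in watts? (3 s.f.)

1210 W

ρ = 16.9 nΩ·m = 1.69×10^-8 Ω·m
A = π(d/2)² = π(1.4150e-02 m)² = 6.2902e-04 m²
L = m/(density·A) = 2080/(8960×6.2902e-04) = 369.1 m
R = ρL/A = (1.69×10^-8)(369.1)/(6.2902e-04) = 0.009916 Ω
P = I²R = (350)² × 0.009916 = 1210 W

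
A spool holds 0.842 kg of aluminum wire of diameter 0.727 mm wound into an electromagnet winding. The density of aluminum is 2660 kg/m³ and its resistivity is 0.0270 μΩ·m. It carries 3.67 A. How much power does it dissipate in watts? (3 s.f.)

ρ = 0.0270 μΩ·m = 2.70×10^-8 Ω·m
A = π(d/2)² = π(3.6350e-04 m)² = 4.1511e-07 m²
L = m/(density·A) = 0.842/(2660×4.1511e-07) = 762.6 m
R = ρL/A = (2.70×10^-8)(762.6)/(4.1511e-07) = 49.6 Ω
P = I²R = (3.67)² × 49.6 = 668 W

668 W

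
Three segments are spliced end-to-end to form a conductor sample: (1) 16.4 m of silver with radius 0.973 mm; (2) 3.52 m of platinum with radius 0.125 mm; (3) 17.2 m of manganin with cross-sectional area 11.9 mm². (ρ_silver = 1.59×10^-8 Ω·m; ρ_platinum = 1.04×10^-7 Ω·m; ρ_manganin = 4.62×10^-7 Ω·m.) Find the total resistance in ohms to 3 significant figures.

Seg 1: A = πr² = π(9.7300e-04 m)² = 2.974e-06 m²
R_1 = (1.59×10^-8)(16.4)/(2.974e-06) = 0.08767 Ω
Seg 2: A = πr² = π(1.2500e-04 m)² = 4.909e-08 m²
R_2 = (1.04×10^-7)(3.52)/(4.909e-08) = 7.458 Ω
Seg 3: A = 11.9 mm² = 1.190e-05 m²
R_3 = (4.62×10^-7)(17.2)/(1.190e-05) = 0.6678 Ω
R_total = R_1 + R_2 + R_3 = 8.21 Ω

8.21 Ω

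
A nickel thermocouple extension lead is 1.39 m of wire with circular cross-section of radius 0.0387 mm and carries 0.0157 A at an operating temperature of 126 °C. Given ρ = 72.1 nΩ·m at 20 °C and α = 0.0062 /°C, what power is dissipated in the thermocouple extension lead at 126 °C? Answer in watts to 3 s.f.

0.00870 W

ρ = 72.1 nΩ·m = 7.21×10^-8 Ω·m
A = πr² = π(3.8700e-05 m)² = 4.705e-09 m²
R₍20₎ = ρL/A = (7.21×10^-8)(1.39)/(4.705e-09) = 21.3 Ω
R₍126₎ = R₍20₎(1 + αΔT) = 21.3 × (1 + 0.0062×106) = 35.3 Ω
P = I²R = (0.0157)² × 35.3 = 0.00870 W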